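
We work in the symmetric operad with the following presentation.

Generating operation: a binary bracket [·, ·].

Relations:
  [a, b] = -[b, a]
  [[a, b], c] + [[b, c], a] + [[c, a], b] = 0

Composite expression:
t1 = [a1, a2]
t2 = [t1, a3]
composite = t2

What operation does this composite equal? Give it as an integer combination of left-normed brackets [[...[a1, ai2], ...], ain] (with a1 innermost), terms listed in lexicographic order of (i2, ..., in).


[[a1, a2], a3]

Skip Jacobi rewriting: expand, keep a1-initial words, read off terms.
Composite bracket: [[a1, a2], a3]
Under [a, b] = ab - ba we get 4 signed associative words (2^2 = 4).
Keep just the words that open with a1:
  word a1a2a3 has sign +1, contributing +[[a1, a2], a3]


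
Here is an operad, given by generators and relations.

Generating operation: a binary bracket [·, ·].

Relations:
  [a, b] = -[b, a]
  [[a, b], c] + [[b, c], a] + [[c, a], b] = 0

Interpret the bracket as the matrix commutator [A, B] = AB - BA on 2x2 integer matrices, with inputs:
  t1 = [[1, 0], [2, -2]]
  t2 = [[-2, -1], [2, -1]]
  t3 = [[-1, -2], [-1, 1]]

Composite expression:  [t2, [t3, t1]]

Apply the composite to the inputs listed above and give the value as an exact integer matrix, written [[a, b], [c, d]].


[[-13, -14], [-15, 13]]

[t3, t1] = [[-4, 6], [1, 4]]
[t2, [t3, t1]] = [[-13, -14], [-15, 13]]


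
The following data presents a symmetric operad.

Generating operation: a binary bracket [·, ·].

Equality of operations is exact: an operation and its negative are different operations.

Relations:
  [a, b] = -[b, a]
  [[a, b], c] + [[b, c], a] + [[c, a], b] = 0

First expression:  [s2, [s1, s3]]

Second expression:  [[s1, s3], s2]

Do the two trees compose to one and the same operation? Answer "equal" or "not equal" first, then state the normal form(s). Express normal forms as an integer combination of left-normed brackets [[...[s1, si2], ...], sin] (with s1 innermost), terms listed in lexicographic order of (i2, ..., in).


not equal; the first gives -[[s1, s3], s2] and the second [[s1, s3], s2]

Normal form of the first expression: -[[s1, s3], s2]
Normal form of the second expression: [[s1, s3], s2]
The normal forms differ: not equal.


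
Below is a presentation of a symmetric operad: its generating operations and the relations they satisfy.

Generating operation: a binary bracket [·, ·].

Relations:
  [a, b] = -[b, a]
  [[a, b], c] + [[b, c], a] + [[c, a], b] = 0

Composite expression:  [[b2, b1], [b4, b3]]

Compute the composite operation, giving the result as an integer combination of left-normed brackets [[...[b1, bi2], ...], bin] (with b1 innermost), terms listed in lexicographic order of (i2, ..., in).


[[[b1, b2], b3], b4] - [[[b1, b2], b4], b3]

Antisymmetry and Jacobi reduce to b1-anchored left-normed brackets.
Composite bracket: [[b2, b1], [b4, b3]]
Applying ab - ba throughout gives 8 signed words (2^3 = 8).
Coefficients come from the b1-initial words:
  the word b1b2b3b4 carries sign +1 and contributes +[[[b1, b2], b3], b4]
  the word b1b2b4b3 carries sign -1 and contributes -[[[b1, b2], b4], b3]


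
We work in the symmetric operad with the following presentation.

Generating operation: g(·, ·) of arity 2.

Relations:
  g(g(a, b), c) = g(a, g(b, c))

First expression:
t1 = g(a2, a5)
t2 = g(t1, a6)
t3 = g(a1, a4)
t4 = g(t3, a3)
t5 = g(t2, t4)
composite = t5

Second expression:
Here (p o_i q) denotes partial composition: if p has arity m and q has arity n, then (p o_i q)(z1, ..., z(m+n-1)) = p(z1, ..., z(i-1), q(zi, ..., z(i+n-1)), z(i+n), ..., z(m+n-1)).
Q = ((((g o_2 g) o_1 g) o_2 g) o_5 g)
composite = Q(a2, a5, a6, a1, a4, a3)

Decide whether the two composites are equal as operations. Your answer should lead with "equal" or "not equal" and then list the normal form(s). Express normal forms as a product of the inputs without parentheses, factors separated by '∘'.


equal — both sides give a2 ∘ a5 ∘ a6 ∘ a1 ∘ a4 ∘ a3

The first composite normalizes to a2 ∘ a5 ∘ a6 ∘ a1 ∘ a4 ∘ a3
The second composite normalizes to a2 ∘ a5 ∘ a6 ∘ a1 ∘ a4 ∘ a3
The forms coincide; equal.


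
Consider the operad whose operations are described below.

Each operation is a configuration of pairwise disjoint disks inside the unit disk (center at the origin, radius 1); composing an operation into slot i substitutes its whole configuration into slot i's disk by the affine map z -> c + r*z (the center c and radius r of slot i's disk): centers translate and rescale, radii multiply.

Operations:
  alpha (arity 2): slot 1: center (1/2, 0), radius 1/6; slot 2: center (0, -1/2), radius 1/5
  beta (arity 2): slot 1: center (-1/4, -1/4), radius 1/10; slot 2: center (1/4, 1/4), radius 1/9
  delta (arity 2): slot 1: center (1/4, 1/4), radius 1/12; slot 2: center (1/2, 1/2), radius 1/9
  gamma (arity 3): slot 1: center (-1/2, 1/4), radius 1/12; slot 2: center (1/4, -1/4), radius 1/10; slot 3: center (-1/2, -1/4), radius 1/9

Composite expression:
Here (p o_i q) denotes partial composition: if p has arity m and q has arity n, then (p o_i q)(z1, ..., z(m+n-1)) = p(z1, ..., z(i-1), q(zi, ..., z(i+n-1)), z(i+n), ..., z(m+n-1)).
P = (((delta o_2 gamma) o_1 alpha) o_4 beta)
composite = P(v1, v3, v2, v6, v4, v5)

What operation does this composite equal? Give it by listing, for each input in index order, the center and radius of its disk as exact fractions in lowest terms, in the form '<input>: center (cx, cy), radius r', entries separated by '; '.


v1: center (7/24, 1/4), radius 1/72; v2: center (4/9, 19/36), radius 1/108; v3: center (1/4, 5/24), radius 1/60; v4: center (191/360, 19/40), radius 1/810; v5: center (4/9, 17/36), radius 1/81; v6: center (21/40, 169/360), radius 1/900


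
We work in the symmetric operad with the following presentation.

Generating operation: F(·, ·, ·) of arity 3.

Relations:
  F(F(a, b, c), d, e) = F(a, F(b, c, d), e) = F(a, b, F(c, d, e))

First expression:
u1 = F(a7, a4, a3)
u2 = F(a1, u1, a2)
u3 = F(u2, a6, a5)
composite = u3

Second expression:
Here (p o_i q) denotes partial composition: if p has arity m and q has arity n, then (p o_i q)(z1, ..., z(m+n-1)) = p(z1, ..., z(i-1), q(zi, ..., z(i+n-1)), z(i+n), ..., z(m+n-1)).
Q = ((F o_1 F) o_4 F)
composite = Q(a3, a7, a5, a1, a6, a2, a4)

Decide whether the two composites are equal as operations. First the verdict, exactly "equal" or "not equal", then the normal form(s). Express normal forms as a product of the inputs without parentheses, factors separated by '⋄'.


The first expression, normalized: a1 ⋄ a7 ⋄ a4 ⋄ a3 ⋄ a2 ⋄ a6 ⋄ a5
The second expression, normalized: a3 ⋄ a7 ⋄ a5 ⋄ a1 ⋄ a6 ⋄ a2 ⋄ a4
The normal forms differ: not equal.

not equal — first a1 ⋄ a7 ⋄ a4 ⋄ a3 ⋄ a2 ⋄ a6 ⋄ a5, second a3 ⋄ a7 ⋄ a5 ⋄ a1 ⋄ a6 ⋄ a2 ⋄ a4


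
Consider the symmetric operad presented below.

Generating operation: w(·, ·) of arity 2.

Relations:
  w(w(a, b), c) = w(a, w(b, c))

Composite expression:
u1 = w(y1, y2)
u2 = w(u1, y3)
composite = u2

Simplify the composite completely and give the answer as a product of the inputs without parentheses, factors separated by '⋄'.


y1 ⋄ y2 ⋄ y3

Every regrouping of w is equal, so read the y-inputs in written order.
w(y1, y2) spells out as y1 ⋄ y2
w(w(y1, y2), y3) spells out as y1 ⋄ y2 ⋄ y3


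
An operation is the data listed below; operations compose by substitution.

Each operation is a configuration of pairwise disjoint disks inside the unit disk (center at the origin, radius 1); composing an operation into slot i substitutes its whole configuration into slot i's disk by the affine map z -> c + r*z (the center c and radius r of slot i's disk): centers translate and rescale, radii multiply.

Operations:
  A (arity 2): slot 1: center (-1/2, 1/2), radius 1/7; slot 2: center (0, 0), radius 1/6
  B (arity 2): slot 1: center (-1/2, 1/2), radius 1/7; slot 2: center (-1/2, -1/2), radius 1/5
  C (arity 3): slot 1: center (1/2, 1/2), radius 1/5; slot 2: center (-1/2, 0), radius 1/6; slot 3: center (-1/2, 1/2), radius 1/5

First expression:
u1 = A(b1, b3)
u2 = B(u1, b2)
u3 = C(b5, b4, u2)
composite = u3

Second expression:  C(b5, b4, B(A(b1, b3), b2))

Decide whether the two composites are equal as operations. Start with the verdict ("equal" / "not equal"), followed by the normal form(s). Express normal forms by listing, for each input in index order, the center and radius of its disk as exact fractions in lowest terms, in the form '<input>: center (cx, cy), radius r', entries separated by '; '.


equal: each reduces to b1: center (-43/70, 43/70), radius 1/245; b2: center (-3/5, 2/5), radius 1/25; b3: center (-3/5, 3/5), radius 1/210; b4: center (-1/2, 0), radius 1/6; b5: center (1/2, 1/2), radius 1/5

The first expression, normalized: b1: center (-43/70, 43/70), radius 1/245; b2: center (-3/5, 2/5), radius 1/25; b3: center (-3/5, 3/5), radius 1/210; b4: center (-1/2, 0), radius 1/6; b5: center (1/2, 1/2), radius 1/5
The second expression, normalized: b1: center (-43/70, 43/70), radius 1/245; b2: center (-3/5, 2/5), radius 1/25; b3: center (-3/5, 3/5), radius 1/210; b4: center (-1/2, 0), radius 1/6; b5: center (1/2, 1/2), radius 1/5
The forms coincide; equal.


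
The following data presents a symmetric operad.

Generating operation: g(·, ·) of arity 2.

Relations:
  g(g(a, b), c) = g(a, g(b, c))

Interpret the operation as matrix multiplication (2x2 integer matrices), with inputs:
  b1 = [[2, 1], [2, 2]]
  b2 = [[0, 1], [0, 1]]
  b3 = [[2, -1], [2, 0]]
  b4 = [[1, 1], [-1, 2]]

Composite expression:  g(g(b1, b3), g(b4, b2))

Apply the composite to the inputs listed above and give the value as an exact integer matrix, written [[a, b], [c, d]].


[[0, 10], [0, 14]]

g(b1, b3) = [[6, -2], [8, -2]]
g(b4, b2) = [[0, 2], [0, 1]]
g(g(b1, b3), g(b4, b2)) = [[0, 10], [0, 14]]


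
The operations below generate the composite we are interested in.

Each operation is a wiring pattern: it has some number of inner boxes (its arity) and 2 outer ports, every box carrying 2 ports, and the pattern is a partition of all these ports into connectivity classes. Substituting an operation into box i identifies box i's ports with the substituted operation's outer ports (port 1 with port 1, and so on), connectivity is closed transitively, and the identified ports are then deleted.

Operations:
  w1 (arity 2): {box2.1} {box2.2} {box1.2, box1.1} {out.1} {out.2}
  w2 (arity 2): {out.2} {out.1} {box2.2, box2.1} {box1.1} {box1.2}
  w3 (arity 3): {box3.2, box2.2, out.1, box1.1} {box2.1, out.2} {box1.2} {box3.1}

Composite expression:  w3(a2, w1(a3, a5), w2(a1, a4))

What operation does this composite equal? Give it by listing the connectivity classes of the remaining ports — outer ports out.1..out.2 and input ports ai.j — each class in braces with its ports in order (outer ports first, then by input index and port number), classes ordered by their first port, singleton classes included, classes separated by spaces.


{out.1, a2.1} {out.2} {a1.1} {a1.2} {a2.2} {a3.1, a3.2} {a4.1, a4.2} {a5.1} {a5.2}


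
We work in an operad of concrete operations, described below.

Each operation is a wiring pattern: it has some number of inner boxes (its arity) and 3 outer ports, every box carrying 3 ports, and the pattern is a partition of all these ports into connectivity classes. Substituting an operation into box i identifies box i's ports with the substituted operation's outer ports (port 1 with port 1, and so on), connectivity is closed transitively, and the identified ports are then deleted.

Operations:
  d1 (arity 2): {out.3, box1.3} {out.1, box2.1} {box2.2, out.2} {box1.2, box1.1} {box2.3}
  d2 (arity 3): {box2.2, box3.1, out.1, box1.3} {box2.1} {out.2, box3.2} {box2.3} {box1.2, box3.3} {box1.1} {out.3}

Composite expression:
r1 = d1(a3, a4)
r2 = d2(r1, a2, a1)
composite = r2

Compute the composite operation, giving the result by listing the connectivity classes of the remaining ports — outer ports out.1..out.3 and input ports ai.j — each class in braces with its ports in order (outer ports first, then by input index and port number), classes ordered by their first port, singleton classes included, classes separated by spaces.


Treat the ports identified at d2 as solder joints: merge, then drop.
d1 over (a3, a4) gives {out.1, a4.1} {out.2, a4.2} {out.3, a3.3} {a3.1, a3.2} {a4.3}, out.j being that stage's outer ports
d2 over (a3, a4, a2, a1) gives {out.1, a1.1, a2.2, a3.3} {out.2, a1.2} {out.3} {a1.3, a4.2} {a2.1} {a2.3} {a3.1, a3.2} {a4.1} {a4.3}, out.j being that stage's outer ports

{out.1, a1.1, a2.2, a3.3} {out.2, a1.2} {out.3} {a1.3, a4.2} {a2.1} {a2.3} {a3.1, a3.2} {a4.1} {a4.3}


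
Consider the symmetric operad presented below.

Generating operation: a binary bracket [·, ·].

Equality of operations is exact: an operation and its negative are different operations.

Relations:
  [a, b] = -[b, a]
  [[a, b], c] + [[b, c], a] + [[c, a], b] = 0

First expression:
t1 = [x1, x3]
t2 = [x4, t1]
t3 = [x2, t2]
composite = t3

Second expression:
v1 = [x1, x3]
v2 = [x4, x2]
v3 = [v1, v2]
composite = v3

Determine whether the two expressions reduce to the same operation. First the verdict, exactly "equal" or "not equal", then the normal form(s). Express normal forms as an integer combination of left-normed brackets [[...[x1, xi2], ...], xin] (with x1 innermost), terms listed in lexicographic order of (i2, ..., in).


not equal: they reduce to [[[x1, x3], x4], x2] and -[[[x1, x3], x2], x4] + [[[x1, x3], x4], x2]

Normal form of the first expression: [[[x1, x3], x4], x2]
Normal form of the second expression: -[[[x1, x3], x2], x4] + [[[x1, x3], x4], x2]
Different reductions; not equal.


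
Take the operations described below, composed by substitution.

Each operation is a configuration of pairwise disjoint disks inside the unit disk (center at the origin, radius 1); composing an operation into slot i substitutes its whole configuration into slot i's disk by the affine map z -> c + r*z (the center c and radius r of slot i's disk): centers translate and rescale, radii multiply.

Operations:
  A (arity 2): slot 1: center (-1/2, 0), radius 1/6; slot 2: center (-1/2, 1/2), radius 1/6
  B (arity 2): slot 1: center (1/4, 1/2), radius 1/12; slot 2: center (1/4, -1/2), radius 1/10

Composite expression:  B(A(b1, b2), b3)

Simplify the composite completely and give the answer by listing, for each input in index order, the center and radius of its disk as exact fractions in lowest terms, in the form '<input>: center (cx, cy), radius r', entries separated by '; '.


b1: center (5/24, 1/2), radius 1/72; b2: center (5/24, 13/24), radius 1/72; b3: center (1/4, -1/2), radius 1/10

Follow each b-input down from B: c' goes to c + r*c', radius to r*r'.
tracing b1 down its 2-map path: center (5/24, 1/2), radius 1/72
tracing b2 down its 2-map path: center (5/24, 13/24), radius 1/72
tracing b3 down its 1-map path: center (1/4, -1/2), radius 1/10


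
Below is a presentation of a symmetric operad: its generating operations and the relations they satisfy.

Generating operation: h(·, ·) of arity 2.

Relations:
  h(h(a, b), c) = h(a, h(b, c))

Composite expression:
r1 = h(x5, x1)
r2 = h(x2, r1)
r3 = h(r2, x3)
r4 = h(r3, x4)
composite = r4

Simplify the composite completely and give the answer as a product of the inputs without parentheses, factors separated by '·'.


x2 · x5 · x1 · x3 · x4

All parenthesizations of h agree; list the x-inputs left to right.
h(x5, x1) unparenthesizes to x5 · x1
h(x2, h(x5, x1)) unparenthesizes to x2 · x5 · x1
h(h(x2, h(x5, x1)), x3) unparenthesizes to x2 · x5 · x1 · x3
h(h(h(x2, h(x5, x1)), x3), x4) unparenthesizes to x2 · x5 · x1 · x3 · x4


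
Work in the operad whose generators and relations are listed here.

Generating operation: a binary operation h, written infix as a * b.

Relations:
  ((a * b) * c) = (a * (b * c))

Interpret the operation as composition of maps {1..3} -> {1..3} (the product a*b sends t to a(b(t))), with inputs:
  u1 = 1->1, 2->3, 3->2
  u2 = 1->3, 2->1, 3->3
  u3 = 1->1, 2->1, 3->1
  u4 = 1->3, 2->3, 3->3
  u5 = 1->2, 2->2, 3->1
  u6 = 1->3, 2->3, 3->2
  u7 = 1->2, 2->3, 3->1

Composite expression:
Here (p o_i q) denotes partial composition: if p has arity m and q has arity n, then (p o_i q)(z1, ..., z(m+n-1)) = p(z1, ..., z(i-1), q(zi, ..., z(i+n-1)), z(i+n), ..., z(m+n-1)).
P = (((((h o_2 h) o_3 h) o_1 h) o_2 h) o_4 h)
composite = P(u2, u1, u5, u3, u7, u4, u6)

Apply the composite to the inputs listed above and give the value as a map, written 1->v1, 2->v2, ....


1->3, 2->3, 3->3

(u1 * u5) = 1->3, 2->3, 3->1
(u2 * (u1 * u5)) = 1->3, 2->3, 3->3
(u3 * u7) = 1->1, 2->1, 3->1
(u4 * u6) = 1->3, 2->3, 3->3
((u3 * u7) * (u4 * u6)) = 1->1, 2->1, 3->1
((u2 * (u1 * u5)) * ((u3 * u7) * (u4 * u6))) = 1->3, 2->3, 3->3


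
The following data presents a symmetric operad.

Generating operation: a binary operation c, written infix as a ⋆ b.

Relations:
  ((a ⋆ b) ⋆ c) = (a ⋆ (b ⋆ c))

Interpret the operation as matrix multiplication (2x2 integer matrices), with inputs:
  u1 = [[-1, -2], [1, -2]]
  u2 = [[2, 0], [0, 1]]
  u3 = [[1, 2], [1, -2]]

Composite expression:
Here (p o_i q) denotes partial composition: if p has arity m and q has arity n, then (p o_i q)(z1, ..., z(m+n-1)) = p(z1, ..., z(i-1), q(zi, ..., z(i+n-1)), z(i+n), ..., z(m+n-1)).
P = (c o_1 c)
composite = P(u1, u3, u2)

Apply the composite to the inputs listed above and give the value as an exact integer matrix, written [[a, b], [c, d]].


[[-6, 2], [-2, 6]]

(u1 ⋆ u3) = [[-3, 2], [-1, 6]]
((u1 ⋆ u3) ⋆ u2) = [[-6, 2], [-2, 6]]


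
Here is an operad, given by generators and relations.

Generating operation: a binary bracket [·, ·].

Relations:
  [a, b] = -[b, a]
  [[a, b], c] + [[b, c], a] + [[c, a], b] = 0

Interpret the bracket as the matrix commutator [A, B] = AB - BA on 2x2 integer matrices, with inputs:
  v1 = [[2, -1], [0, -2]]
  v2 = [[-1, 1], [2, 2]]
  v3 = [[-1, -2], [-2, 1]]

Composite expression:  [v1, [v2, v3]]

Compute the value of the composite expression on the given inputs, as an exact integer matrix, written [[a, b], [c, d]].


[v2, v3] = [[2, 8], [-10, -2]]
[v1, [v2, v3]] = [[10, 36], [40, -10]]

[[10, 36], [40, -10]]


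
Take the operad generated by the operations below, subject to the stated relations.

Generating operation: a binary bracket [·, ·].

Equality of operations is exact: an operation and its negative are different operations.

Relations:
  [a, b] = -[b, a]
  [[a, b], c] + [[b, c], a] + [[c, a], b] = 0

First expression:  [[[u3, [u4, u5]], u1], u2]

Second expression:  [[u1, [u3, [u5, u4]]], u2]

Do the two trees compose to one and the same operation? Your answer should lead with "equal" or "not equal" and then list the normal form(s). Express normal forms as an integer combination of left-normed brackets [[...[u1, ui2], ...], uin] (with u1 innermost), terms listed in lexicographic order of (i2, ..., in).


equal; both compose to -[[[[u1, u3], u4], u5], u2] + [[[[u1, u3], u5], u4], u2] + [[[[u1, u4], u5], u3], u2] - [[[[u1, u5], u4], u3], u2]


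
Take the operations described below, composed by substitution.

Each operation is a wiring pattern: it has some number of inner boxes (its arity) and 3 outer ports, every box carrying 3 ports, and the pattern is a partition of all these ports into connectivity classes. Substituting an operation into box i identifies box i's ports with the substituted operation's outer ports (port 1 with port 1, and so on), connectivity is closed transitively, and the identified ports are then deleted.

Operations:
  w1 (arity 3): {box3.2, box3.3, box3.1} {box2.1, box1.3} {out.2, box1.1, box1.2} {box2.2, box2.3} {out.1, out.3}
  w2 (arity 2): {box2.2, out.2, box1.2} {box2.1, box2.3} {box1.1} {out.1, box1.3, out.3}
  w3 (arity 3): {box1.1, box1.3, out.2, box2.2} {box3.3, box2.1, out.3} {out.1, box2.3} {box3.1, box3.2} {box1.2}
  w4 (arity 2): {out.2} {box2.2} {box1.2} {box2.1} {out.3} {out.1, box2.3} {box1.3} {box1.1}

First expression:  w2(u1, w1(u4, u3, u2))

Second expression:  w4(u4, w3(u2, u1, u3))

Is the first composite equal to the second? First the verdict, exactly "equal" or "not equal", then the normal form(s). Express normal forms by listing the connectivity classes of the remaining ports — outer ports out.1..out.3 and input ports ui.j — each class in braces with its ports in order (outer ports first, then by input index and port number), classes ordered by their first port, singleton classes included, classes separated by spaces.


not equal; the first gives {out.1, out.3, u1.3} {out.2, u1.2, u4.1, u4.2} {u1.1} {u2.1, u2.2, u2.3} {u3.1, u4.3} {u3.2, u3.3} and the second {out.1, u1.1, u3.3} {out.2} {out.3} {u1.2, u2.1, u2.3} {u1.3} {u2.2} {u3.1, u3.2} {u4.1} {u4.2} {u4.3}


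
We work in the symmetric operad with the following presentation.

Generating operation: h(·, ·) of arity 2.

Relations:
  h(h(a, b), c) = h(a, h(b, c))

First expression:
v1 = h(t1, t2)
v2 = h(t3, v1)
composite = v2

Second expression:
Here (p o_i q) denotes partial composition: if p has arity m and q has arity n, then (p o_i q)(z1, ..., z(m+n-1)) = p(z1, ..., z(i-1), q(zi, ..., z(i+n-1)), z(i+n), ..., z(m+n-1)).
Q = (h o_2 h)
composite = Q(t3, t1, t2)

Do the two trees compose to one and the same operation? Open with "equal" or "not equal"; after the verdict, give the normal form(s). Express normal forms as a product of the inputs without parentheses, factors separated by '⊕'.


equal — both sides give t3 ⊕ t1 ⊕ t2

Reducing the first expression gives t3 ⊕ t1 ⊕ t2
Reducing the second expression gives t3 ⊕ t1 ⊕ t2
Same normal form: equal.


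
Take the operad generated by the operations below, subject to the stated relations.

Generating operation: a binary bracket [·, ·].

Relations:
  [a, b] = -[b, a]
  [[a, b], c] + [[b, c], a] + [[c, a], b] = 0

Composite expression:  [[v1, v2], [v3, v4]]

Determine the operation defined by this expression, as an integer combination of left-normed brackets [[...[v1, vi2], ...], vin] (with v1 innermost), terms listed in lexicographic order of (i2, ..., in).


[[[v1, v2], v3], v4] - [[[v1, v2], v4], v3]

In the tensor algebra, words opening v1 carry the v1-anchored form.
Composite bracket: [[v1, v2], [v3, v4]]
Expanding via [a, b] = ab - ba: 8 signed words (2^3 = 8).
Coefficients come from the v1-initial words:
  the word v1v2v3v4 carries sign +1 and contributes +[[[v1, v2], v3], v4]
  the word v1v2v4v3 carries sign -1 and contributes -[[[v1, v2], v4], v3]


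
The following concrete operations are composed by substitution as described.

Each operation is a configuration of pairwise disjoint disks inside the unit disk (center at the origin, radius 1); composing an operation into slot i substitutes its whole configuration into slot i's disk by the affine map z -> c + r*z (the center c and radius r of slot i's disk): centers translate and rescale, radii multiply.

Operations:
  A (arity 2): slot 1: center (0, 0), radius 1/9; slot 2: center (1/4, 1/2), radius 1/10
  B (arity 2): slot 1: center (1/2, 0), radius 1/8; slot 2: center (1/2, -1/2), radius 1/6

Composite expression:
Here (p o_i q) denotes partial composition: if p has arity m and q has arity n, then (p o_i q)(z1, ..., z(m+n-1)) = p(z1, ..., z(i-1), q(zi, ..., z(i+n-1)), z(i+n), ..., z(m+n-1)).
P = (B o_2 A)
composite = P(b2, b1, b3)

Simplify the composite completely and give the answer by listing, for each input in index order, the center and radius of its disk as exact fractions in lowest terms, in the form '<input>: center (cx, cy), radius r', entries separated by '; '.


b1: center (1/2, -1/2), radius 1/54; b2: center (1/2, 0), radius 1/8; b3: center (13/24, -5/12), radius 1/60

Follow each b-input down from B: c' goes to c + r*c', radius to r*r'.
input b2: composing its 1 substitution step yields center (1/2, 0), radius 1/8
input b1: composing its 2 substitution steps yields center (1/2, -1/2), radius 1/54
input b3: composing its 2 substitution steps yields center (13/24, -5/12), radius 1/60


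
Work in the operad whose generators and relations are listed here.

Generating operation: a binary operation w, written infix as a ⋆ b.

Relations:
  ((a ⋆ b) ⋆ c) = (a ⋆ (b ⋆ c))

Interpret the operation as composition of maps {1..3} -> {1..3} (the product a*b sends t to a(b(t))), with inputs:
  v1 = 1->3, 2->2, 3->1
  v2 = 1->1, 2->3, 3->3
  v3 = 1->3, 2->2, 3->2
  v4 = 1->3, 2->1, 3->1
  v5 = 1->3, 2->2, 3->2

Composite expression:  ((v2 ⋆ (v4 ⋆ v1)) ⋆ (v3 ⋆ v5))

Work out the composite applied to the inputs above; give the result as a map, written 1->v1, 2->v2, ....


(v4 ⋆ v1) = 1->1, 2->1, 3->3
(v2 ⋆ (v4 ⋆ v1)) = 1->1, 2->1, 3->3
(v3 ⋆ v5) = 1->2, 2->2, 3->2
((v2 ⋆ (v4 ⋆ v1)) ⋆ (v3 ⋆ v5)) = 1->1, 2->1, 3->1

1->1, 2->1, 3->1


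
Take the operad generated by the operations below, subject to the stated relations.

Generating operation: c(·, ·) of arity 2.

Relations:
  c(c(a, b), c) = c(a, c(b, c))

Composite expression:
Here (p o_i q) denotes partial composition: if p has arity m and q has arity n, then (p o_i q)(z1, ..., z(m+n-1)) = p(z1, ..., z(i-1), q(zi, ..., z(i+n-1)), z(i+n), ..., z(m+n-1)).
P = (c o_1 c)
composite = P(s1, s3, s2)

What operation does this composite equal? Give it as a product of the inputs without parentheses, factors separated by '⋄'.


s1 ⋄ s3 ⋄ s2


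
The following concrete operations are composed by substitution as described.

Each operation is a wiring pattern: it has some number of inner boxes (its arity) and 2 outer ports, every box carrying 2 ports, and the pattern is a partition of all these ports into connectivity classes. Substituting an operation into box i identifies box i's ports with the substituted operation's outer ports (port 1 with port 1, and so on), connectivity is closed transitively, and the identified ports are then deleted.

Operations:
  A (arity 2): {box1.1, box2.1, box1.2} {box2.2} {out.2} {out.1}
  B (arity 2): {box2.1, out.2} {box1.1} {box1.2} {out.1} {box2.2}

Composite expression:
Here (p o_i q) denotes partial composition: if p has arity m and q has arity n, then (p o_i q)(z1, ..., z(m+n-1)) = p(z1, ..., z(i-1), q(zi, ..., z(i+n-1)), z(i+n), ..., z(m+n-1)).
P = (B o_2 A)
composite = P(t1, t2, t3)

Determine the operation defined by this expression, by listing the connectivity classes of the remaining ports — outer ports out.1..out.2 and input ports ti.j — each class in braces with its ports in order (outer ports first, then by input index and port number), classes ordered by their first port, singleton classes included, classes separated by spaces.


{out.1} {out.2} {t1.1} {t1.2} {t2.1, t2.2, t3.1} {t3.2}


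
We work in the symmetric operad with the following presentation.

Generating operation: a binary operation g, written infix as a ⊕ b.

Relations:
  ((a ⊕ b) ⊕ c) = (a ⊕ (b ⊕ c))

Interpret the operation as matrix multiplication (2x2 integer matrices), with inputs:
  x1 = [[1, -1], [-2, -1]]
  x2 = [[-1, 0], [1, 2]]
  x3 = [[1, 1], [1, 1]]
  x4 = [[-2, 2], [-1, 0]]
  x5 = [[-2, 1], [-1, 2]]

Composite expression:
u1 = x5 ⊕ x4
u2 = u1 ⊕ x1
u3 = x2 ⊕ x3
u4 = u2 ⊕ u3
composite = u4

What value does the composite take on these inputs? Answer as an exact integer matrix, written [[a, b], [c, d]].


[[-8, -8], [2, 2]]

(x5 ⊕ x4) = [[3, -4], [0, -2]]
((x5 ⊕ x4) ⊕ x1) = [[11, 1], [4, 2]]
(x2 ⊕ x3) = [[-1, -1], [3, 3]]
(((x5 ⊕ x4) ⊕ x1) ⊕ (x2 ⊕ x3)) = [[-8, -8], [2, 2]]


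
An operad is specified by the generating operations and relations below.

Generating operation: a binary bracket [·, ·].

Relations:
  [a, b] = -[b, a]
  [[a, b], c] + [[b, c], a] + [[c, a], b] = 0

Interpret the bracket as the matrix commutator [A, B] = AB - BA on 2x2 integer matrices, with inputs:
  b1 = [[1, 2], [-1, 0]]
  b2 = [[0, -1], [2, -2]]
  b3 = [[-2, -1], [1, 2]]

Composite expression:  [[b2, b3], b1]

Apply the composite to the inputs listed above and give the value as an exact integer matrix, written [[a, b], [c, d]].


[[26, 10], [-8, -26]]


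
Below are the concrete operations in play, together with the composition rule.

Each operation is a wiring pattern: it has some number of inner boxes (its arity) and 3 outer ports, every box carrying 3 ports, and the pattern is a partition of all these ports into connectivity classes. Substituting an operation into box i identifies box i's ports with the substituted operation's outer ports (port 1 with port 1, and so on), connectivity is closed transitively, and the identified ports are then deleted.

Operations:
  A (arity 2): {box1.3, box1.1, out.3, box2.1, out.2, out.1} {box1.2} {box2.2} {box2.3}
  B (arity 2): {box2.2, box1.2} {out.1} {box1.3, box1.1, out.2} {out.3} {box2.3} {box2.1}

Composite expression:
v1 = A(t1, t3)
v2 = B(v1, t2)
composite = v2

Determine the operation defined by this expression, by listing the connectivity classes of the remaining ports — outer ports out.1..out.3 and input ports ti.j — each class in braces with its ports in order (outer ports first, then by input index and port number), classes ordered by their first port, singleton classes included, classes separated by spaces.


{out.1} {out.2, t1.1, t1.3, t2.2, t3.1} {out.3} {t1.2} {t2.1} {t2.3} {t3.2} {t3.3}


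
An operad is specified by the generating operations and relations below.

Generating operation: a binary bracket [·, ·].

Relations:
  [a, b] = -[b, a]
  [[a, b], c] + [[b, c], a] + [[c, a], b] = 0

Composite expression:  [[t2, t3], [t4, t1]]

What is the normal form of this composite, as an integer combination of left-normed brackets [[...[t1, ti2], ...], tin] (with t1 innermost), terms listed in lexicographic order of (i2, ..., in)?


[[[t1, t4], t2], t3] - [[[t1, t4], t3], t2]


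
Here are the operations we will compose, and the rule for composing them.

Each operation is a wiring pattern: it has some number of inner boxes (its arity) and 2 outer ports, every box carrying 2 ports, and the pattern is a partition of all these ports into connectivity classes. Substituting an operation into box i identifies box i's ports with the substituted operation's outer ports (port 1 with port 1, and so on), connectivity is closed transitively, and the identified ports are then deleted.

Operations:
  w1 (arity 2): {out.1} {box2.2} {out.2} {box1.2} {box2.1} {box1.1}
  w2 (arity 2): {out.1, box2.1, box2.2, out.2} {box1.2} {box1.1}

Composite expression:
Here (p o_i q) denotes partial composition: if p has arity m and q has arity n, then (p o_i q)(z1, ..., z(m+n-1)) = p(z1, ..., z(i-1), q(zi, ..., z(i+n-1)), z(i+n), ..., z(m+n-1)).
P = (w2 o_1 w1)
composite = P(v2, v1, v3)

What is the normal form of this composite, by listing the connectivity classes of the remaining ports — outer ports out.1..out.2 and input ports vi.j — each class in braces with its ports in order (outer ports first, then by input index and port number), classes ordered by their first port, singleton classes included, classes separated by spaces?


{out.1, out.2, v3.1, v3.2} {v1.1} {v1.2} {v2.1} {v2.2}

Reachability decides: close wires over w2-identified ports.
after w1, the pattern on (v2, v1) reads {out.1} {out.2} {v1.1} {v1.2} {v2.1} {v2.2} (out.j = its outer ports)
after w2, the pattern on (v2, v1, v3) reads {out.1, out.2, v3.1, v3.2} {v1.1} {v1.2} {v2.1} {v2.2} (out.j = its outer ports)


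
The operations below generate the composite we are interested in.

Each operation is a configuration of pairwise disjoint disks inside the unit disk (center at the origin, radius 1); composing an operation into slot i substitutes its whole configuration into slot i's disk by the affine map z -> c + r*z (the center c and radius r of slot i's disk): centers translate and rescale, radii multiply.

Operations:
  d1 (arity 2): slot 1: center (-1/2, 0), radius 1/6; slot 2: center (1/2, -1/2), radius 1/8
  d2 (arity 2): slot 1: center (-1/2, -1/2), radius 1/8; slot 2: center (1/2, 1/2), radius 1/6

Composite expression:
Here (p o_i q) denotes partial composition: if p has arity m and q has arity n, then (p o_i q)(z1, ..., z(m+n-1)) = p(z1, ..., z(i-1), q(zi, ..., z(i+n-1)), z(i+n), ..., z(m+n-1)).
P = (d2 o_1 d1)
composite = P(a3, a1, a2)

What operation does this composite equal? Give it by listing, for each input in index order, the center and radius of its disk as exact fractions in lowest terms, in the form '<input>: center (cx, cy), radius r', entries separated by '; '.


a1: center (-7/16, -9/16), radius 1/64; a2: center (1/2, 1/2), radius 1/6; a3: center (-9/16, -1/2), radius 1/48

Each a-disk chains the slot maps above it in d2; radii multiply.
input a3: composing its 2 substitution steps yields center (-9/16, -1/2), radius 1/48
input a1: composing its 2 substitution steps yields center (-7/16, -9/16), radius 1/64
input a2: composing its 1 substitution step yields center (1/2, 1/2), radius 1/6


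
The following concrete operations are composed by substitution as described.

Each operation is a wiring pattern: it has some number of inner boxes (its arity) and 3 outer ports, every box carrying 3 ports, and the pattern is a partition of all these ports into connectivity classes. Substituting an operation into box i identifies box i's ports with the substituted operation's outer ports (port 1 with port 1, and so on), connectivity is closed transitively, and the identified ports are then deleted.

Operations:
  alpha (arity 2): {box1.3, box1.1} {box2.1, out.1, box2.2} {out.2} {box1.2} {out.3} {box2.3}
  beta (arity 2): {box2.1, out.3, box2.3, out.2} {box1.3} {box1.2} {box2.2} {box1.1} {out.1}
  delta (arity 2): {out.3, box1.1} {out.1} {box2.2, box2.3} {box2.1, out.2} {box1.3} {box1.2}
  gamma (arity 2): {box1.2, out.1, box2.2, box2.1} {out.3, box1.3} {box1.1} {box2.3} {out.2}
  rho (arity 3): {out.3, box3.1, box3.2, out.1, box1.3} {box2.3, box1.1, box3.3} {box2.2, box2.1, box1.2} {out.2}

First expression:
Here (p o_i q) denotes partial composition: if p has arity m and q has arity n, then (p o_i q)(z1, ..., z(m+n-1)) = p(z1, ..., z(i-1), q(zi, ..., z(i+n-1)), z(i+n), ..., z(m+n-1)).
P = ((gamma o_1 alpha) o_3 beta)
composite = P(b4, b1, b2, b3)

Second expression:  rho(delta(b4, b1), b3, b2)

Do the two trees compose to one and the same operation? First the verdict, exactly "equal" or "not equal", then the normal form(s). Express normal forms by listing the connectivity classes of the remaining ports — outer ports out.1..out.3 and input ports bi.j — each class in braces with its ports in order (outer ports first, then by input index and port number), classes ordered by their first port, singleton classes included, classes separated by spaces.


not equal; the first gives {out.1, b3.1, b3.3} {out.2} {out.3} {b1.1, b1.2} {b1.3} {b2.1} {b2.2} {b2.3} {b3.2} {b4.1, b4.3} {b4.2} and the second {out.1, out.3, b2.1, b2.2, b4.1} {out.2} {b1.1, b3.1, b3.2} {b1.2, b1.3} {b2.3, b3.3} {b4.2} {b4.3}


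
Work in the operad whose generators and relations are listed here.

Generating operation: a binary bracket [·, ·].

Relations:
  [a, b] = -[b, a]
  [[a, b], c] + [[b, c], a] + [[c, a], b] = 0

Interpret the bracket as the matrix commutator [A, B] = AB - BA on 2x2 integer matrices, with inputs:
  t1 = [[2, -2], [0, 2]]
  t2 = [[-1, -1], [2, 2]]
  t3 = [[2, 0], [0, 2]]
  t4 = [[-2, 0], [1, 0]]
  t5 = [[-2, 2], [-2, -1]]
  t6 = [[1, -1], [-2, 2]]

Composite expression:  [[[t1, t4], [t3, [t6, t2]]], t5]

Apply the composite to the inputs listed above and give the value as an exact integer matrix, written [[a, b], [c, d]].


[[0, 0], [0, 0]]

[t1, t4] = [[-2, -4], [0, 2]]
[t6, t2] = [[-4, -2], [8, 4]]
[t3, [t6, t2]] = [[0, 0], [0, 0]]
[[t1, t4], [t3, [t6, t2]]] = [[0, 0], [0, 0]]
[[[t1, t4], [t3, [t6, t2]]], t5] = [[0, 0], [0, 0]]


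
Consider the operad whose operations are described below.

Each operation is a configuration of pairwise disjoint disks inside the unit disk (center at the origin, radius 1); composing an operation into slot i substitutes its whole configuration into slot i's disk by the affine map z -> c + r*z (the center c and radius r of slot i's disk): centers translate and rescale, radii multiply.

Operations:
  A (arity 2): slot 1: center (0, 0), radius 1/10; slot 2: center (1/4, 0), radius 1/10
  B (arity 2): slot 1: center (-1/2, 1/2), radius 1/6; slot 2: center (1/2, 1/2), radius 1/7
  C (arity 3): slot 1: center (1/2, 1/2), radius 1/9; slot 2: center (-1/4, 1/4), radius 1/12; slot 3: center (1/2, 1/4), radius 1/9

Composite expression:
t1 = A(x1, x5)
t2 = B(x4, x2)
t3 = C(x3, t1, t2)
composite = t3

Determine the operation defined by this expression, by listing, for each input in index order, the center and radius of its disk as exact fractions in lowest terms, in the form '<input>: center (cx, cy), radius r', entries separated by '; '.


x1: center (-1/4, 1/4), radius 1/120; x2: center (5/9, 11/36), radius 1/63; x3: center (1/2, 1/2), radius 1/9; x4: center (4/9, 11/36), radius 1/54; x5: center (-11/48, 1/4), radius 1/120


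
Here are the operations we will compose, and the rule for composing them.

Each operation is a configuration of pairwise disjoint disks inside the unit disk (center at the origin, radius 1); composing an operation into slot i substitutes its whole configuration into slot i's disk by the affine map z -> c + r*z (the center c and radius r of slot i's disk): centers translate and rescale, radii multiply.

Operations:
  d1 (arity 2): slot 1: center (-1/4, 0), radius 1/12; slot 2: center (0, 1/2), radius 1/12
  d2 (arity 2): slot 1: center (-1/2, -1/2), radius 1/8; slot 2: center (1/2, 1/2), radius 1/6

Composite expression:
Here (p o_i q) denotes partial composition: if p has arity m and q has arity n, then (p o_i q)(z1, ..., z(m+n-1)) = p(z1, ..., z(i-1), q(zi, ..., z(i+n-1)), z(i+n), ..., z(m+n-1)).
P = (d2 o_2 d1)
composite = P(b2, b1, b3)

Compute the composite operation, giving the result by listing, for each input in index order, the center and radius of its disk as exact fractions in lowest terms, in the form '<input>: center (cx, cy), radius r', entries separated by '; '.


Only the slot chain above each b matters under d2; compose those maps.
for b2, the 1-step affine chain lands on center (-1/2, -1/2), radius 1/8
for b1, the 2-step affine chain lands on center (11/24, 1/2), radius 1/72
for b3, the 2-step affine chain lands on center (1/2, 7/12), radius 1/72

b1: center (11/24, 1/2), radius 1/72; b2: center (-1/2, -1/2), radius 1/8; b3: center (1/2, 7/12), radius 1/72


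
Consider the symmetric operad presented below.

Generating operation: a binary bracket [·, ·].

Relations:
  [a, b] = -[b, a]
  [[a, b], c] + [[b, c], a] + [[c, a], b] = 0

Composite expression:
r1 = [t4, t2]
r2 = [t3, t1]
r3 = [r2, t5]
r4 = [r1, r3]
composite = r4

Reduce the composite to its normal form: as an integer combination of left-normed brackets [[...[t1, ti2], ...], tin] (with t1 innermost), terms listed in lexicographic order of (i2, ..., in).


-[[[[t1, t3], t5], t2], t4] + [[[[t1, t3], t5], t4], t2]

Expand each bracket as ab - ba; the t1-initial words give the coefficients.
Composite bracket: [[t4, t2], [[t3, t1], t5]]
Under [a, b] = ab - ba we get 16 signed associative words (2^4 = 16).
Collect the words opening with t1:
  from t1t3t5t2t4, sign -1: term -[[[[t1, t3], t5], t2], t4]
  from t1t3t5t4t2, sign +1: term +[[[[t1, t3], t5], t4], t2]


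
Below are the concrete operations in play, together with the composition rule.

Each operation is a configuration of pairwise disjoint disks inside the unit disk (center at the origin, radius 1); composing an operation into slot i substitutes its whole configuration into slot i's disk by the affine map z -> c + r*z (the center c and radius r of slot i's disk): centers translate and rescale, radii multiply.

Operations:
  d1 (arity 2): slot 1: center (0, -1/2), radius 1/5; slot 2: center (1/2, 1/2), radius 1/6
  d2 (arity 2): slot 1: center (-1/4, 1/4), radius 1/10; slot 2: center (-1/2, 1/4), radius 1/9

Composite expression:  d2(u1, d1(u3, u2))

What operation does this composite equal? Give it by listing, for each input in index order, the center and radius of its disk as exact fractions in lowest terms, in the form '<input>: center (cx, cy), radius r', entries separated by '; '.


Affine substitution under d2: radii multiply and u-centers shift.
u1 passes through 1 substitution, ending at center (-1/4, 1/4), radius 1/10
u3 passes through 2 substitutions, ending at center (-1/2, 7/36), radius 1/45
u2 passes through 2 substitutions, ending at center (-4/9, 11/36), radius 1/54

u1: center (-1/4, 1/4), radius 1/10; u2: center (-4/9, 11/36), radius 1/54; u3: center (-1/2, 7/36), radius 1/45
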